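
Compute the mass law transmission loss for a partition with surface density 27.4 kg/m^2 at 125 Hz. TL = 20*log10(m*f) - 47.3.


m * f = 27.4 * 125 = 3425
20*log10(3425) = 70.6932 dB
TL = 70.6932 - 47.3 = 23.393 dB


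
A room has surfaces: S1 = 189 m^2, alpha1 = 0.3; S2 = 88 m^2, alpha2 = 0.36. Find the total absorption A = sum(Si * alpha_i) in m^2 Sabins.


189 * 0.3 = 56.7
88 * 0.36 = 31.68
A_total = 56.7 + 31.68 = 88.38 m^2


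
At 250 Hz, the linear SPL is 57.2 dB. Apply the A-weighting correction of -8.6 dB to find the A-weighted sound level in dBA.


A-weighting table: 250 Hz -> -8.6 dB correction
SPL_A = SPL + correction = 57.2 + (-8.6) = 48.6 dBA


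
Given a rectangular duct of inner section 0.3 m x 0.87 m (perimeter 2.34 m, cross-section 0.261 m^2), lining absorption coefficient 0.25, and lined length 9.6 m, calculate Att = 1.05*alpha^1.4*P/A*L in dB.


alpha^1.4 = 0.25^1.4 = 0.143587
Attenuation rate = 1.05 * alpha^1.4 * P / A
= 1.05 * 0.143587 * 2.34 / 0.261 = 1.3517 dB/m
Total Att = 1.3517 * 9.6 = 12.976 dB


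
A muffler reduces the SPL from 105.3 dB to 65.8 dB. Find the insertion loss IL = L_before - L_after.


Insertion loss = SPL without muffler - SPL with muffler
IL = 105.3 - 65.8 = 39.5 dB


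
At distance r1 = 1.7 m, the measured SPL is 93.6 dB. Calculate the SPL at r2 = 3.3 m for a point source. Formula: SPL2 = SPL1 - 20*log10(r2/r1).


r2/r1 = 3.3/1.7 = 1.94118
Correction = 20*log10(1.94118) = 5.76132 dB
SPL2 = 93.6 - 5.76132 = 87.839 dB


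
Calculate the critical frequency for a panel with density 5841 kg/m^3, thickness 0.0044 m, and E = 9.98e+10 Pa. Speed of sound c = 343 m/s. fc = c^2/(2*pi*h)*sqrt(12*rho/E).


12*rho/E = 12*5841/9.98e+10 = 7.02325e-07
sqrt(12*rho/E) = sqrt(7.02325e-07) = 0.000838048
c^2/(2*pi*h) = 343^2/(2*pi*0.0044) = 4.25555e+06
fc = 4.25555e+06 * 0.000838048 = 3566.4 Hz


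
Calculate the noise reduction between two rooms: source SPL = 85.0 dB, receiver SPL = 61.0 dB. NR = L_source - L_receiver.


NR = L_source - L_receiver (difference between source and receiving room levels)
NR = 85.0 - 61.0 = 24 dB


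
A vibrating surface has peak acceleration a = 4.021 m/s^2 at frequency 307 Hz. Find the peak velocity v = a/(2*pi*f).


omega = 2*pi*f = 2*pi*307 = 1928.94 rad/s
v = a / omega = 4.021 / 1928.94 = 0.0020846 m/s


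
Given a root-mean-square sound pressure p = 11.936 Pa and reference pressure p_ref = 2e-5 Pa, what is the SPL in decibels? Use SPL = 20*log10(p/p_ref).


p / p_ref = 11.936 / 2e-5 = 596800
SPL = 20 * log10(596800) = 115.52 dB


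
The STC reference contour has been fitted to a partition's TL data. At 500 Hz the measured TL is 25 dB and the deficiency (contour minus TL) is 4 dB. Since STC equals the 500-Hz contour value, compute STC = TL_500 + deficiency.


By ASTM E413, STC = value of the fitted reference contour at 500 Hz.
Contour value at 500 Hz = TL_500 + deficiency = 25 + 4 = 29
STC = 29


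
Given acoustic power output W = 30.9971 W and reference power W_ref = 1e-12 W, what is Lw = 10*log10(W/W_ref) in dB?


W / W_ref = 30.9971 / 1e-12 = 3.09971e+13
Lw = 10 * log10(3.09971e+13) = 134.91 dB


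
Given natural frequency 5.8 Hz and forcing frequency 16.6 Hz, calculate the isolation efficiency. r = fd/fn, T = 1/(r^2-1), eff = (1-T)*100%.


r = 16.6 / 5.8 = 2.86207
r^2 - 1 = 2.86207^2 - 1 = 7.19144
T = 1/7.19144 = 0.139054
Efficiency = (1 - 0.139054)*100 = 86.095 %


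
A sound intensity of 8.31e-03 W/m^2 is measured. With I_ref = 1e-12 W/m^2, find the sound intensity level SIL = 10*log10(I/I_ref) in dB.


I / I_ref = 8.31e-03 / 1e-12 = 8.31e+09
SIL = 10 * log10(8.31e+09) = 99.196 dB


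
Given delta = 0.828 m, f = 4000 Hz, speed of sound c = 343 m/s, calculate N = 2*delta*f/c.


N = 2*delta*f/c = 2*delta/lambda, where lambda = c/f
lambda = 343 / 4000 = 0.08575 m
N = 2 * 0.828 / 0.08575 = 19.312


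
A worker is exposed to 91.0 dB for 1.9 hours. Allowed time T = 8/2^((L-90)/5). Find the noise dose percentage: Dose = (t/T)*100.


T_allowed = 8 / 2^((91.0 - 90)/5) = 6.9644 hr
Dose = 1.9 / 6.9644 * 100 = 27.282 %


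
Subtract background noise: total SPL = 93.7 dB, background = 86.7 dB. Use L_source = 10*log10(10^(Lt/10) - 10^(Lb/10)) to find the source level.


10^(93.7/10) = 2.34423e+09
10^(86.7/10) = 4.67735e+08
Difference = 2.34423e+09 - 4.67735e+08 = 1.8765e+09
L_source = 10*log10(1.8765e+09) = 92.733 dB


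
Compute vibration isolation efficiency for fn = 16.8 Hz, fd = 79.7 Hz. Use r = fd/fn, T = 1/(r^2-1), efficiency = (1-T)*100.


r = 79.7 / 16.8 = 4.74405
r^2 - 1 = 4.74405^2 - 1 = 21.506
T = 1/21.506 = 0.0464987
Efficiency = (1 - 0.0464987)*100 = 95.35 %


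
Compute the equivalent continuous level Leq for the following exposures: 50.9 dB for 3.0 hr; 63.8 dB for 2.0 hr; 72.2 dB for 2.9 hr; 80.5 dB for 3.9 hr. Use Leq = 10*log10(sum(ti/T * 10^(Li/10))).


T_total = 3.0 + 2.0 + 2.9 + 3.9 = 11.8 hr
(3.0/11.8) * 10^(50.9/10) = 31278
(2.0/11.8) * 10^(63.8/10) = 406582
(2.9/11.8) * 10^(72.2/10) = 4.07865e+06
(3.9/11.8) * 10^(80.5/10) = 3.70837e+07
Sum = 31278 + 406582 + 4.07865e+06 + 3.70837e+07 = 4.16002e+07
Leq = 10*log10(4.16002e+07) = 76.191 dB


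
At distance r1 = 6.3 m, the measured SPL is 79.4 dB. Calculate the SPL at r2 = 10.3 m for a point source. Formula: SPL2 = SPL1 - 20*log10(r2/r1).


r2/r1 = 10.3/6.3 = 1.63492
Correction = 20*log10(1.63492) = 4.26993 dB
SPL2 = 79.4 - 4.26993 = 75.13 dB


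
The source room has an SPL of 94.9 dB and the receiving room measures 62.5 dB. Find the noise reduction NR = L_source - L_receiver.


NR = L_source - L_receiver (difference between source and receiving room levels)
NR = 94.9 - 62.5 = 32.4 dB


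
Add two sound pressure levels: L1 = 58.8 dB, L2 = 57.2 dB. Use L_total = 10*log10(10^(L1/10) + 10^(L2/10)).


10^(58.8/10) = 758578
10^(57.2/10) = 524807
Sum = 758578 + 524807 = 1.28338e+06
L_total = 10*log10(1.28338e+06) = 61.084 dB


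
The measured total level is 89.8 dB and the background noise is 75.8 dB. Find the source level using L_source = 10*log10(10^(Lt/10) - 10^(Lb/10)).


10^(89.8/10) = 9.54993e+08
10^(75.8/10) = 3.80189e+07
Difference = 9.54993e+08 - 3.80189e+07 = 9.16974e+08
L_source = 10*log10(9.16974e+08) = 89.624 dB


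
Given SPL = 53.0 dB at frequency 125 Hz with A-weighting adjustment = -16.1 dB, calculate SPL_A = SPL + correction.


A-weighting table: 125 Hz -> -16.1 dB correction
SPL_A = SPL + correction = 53.0 + (-16.1) = 36.9 dBA


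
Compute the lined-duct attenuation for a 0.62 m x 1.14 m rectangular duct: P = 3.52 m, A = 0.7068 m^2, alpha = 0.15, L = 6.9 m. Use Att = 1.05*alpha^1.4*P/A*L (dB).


alpha^1.4 = 0.15^1.4 = 0.0702308
Attenuation rate = 1.05 * alpha^1.4 * P / A
= 1.05 * 0.0702308 * 3.52 / 0.7068 = 0.367251 dB/m
Total Att = 0.367251 * 6.9 = 2.534 dB


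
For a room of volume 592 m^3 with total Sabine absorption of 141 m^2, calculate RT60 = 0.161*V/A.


RT60 = 0.161 * 592 / 141 = 0.67597 s


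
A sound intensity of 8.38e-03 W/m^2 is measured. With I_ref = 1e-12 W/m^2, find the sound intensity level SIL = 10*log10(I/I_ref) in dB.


I / I_ref = 8.38e-03 / 1e-12 = 8.38e+09
SIL = 10 * log10(8.38e+09) = 99.232 dB


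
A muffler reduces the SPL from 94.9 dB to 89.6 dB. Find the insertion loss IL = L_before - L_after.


Insertion loss = SPL without muffler - SPL with muffler
IL = 94.9 - 89.6 = 5.3 dB


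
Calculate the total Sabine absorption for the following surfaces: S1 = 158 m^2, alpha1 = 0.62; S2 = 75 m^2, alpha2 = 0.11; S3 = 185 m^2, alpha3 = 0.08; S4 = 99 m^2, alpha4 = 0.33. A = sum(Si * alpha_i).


158 * 0.62 = 97.96
75 * 0.11 = 8.25
185 * 0.08 = 14.8
99 * 0.33 = 32.67
A_total = 97.96 + 8.25 + 14.8 + 32.67 = 153.68 m^2


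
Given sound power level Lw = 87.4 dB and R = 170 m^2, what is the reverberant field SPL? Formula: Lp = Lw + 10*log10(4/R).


4/R = 4/170 = 0.0235294
Lp = 87.4 + 10*log10(0.0235294) = 71.116 dB


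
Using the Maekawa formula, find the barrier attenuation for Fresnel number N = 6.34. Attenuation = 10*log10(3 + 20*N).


3 + 20*N = 3 + 20*6.34 = 129.8
Att = 10*log10(129.8) = 21.133 dB


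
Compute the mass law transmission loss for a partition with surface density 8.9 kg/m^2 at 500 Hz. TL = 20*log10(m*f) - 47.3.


m * f = 8.9 * 500 = 4450
20*log10(4450) = 72.9672 dB
TL = 72.9672 - 47.3 = 25.667 dB


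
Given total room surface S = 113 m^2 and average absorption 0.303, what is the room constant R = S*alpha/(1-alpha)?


R = 113 * 0.303 / (1 - 0.303) = 49.123 m^2


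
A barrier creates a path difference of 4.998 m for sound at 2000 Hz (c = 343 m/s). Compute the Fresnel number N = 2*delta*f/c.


N = 2*delta*f/c = 2*delta/lambda, where lambda = c/f
lambda = 343 / 2000 = 0.1715 m
N = 2 * 4.998 / 0.1715 = 58.286


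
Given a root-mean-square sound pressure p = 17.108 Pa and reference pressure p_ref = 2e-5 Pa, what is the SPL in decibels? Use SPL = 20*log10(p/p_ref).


p / p_ref = 17.108 / 2e-5 = 855400
SPL = 20 * log10(855400) = 118.64 dB


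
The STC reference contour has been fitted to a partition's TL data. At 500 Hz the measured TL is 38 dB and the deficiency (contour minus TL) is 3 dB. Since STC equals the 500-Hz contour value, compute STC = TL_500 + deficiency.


By ASTM E413, STC = value of the fitted reference contour at 500 Hz.
Contour value at 500 Hz = TL_500 + deficiency = 38 + 3 = 41
STC = 41


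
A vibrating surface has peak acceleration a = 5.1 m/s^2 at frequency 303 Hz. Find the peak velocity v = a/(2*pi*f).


omega = 2*pi*f = 2*pi*303 = 1903.81 rad/s
v = a / omega = 5.1 / 1903.81 = 0.0026788 m/s


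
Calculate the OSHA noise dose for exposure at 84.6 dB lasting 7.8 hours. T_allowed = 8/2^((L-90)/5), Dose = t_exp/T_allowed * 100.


T_allowed = 8 / 2^((84.6 - 90)/5) = 16.9123 hr
Dose = 7.8 / 16.9123 * 100 = 46.12 %


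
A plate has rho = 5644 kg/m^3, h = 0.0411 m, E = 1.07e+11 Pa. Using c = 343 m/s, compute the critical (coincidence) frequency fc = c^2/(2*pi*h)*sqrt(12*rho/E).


12*rho/E = 12*5644/1.07e+11 = 6.32972e-07
sqrt(12*rho/E) = sqrt(6.32972e-07) = 0.000795595
c^2/(2*pi*h) = 343^2/(2*pi*0.0411) = 455582
fc = 455582 * 0.000795595 = 362.46 Hz


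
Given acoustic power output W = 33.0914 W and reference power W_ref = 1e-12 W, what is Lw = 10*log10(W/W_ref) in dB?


W / W_ref = 33.0914 / 1e-12 = 3.30914e+13
Lw = 10 * log10(3.30914e+13) = 135.2 dB


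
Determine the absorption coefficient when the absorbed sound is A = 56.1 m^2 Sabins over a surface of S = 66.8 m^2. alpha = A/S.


Absorption coefficient = absorbed power / incident power
alpha = A / S = 56.1 / 66.8 = 0.83982


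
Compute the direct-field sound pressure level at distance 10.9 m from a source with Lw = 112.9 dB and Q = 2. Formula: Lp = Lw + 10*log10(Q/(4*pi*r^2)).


4*pi*r^2 = 4*pi*10.9^2 = 1493.01 m^2
Q / (4*pi*r^2) = 2 / 1493.01 = 0.00133958
Lp = 112.9 + 10*log10(0.00133958) = 84.17 dB


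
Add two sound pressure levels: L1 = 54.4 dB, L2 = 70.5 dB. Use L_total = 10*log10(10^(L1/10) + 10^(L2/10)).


10^(54.4/10) = 275423
10^(70.5/10) = 1.12202e+07
Sum = 275423 + 1.12202e+07 = 1.14956e+07
L_total = 10*log10(1.14956e+07) = 70.605 dB


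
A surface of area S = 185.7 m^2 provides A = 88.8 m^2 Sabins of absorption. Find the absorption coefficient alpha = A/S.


Absorption coefficient = absorbed power / incident power
alpha = A / S = 88.8 / 185.7 = 0.47819


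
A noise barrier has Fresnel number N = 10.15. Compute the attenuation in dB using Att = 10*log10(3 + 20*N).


3 + 20*N = 3 + 20*10.15 = 206
Att = 10*log10(206) = 23.139 dB


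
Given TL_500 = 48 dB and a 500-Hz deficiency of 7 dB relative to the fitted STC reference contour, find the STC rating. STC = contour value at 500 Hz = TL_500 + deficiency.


By ASTM E413, STC = value of the fitted reference contour at 500 Hz.
Contour value at 500 Hz = TL_500 + deficiency = 48 + 7 = 55
STC = 55


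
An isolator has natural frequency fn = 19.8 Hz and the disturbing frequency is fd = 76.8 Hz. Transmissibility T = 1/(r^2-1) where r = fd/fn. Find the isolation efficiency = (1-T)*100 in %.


r = 76.8 / 19.8 = 3.87879
r^2 - 1 = 3.87879^2 - 1 = 14.045
T = 1/14.045 = 0.0711997
Efficiency = (1 - 0.0711997)*100 = 92.88 %


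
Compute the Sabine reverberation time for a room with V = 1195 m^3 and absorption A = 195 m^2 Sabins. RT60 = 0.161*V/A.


RT60 = 0.161 * 1195 / 195 = 0.98664 s


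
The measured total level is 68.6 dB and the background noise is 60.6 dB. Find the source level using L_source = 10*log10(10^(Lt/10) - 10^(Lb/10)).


10^(68.6/10) = 7.24436e+06
10^(60.6/10) = 1.14815e+06
Difference = 7.24436e+06 - 1.14815e+06 = 6.09621e+06
L_source = 10*log10(6.09621e+06) = 67.851 dB


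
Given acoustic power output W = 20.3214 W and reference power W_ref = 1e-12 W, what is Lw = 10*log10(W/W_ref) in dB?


W / W_ref = 20.3214 / 1e-12 = 2.03214e+13
Lw = 10 * log10(2.03214e+13) = 133.08 dB


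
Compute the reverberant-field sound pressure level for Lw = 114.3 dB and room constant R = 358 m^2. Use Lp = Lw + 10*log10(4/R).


4/R = 4/358 = 0.0111732
Lp = 114.3 + 10*log10(0.0111732) = 94.782 dB


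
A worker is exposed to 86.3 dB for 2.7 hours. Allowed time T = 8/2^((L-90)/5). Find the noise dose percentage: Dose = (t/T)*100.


T_allowed = 8 / 2^((86.3 - 90)/5) = 13.3614 hr
Dose = 2.7 / 13.3614 * 100 = 20.207 %


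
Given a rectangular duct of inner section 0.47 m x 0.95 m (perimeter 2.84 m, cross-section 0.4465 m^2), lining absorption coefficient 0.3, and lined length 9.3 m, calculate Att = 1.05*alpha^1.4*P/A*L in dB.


alpha^1.4 = 0.3^1.4 = 0.18534
Attenuation rate = 1.05 * alpha^1.4 * P / A
= 1.05 * 0.18534 * 2.84 / 0.4465 = 1.23781 dB/m
Total Att = 1.23781 * 9.3 = 11.512 dB


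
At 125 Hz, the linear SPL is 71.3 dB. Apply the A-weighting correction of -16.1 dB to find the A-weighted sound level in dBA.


A-weighting table: 125 Hz -> -16.1 dB correction
SPL_A = SPL + correction = 71.3 + (-16.1) = 55.2 dBA


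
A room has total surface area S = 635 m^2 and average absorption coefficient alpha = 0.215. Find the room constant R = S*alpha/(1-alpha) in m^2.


R = 635 * 0.215 / (1 - 0.215) = 173.92 m^2


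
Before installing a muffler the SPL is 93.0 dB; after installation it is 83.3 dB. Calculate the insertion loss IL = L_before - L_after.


Insertion loss = SPL without muffler - SPL with muffler
IL = 93.0 - 83.3 = 9.7 dB


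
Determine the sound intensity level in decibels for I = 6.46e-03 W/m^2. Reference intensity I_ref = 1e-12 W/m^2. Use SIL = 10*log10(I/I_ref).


I / I_ref = 6.46e-03 / 1e-12 = 6.46e+09
SIL = 10 * log10(6.46e+09) = 98.102 dB


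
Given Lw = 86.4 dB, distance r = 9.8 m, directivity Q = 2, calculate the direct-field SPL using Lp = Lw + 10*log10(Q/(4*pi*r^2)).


4*pi*r^2 = 4*pi*9.8^2 = 1206.87 m^2
Q / (4*pi*r^2) = 2 / 1206.87 = 0.00165718
Lp = 86.4 + 10*log10(0.00165718) = 58.594 dB


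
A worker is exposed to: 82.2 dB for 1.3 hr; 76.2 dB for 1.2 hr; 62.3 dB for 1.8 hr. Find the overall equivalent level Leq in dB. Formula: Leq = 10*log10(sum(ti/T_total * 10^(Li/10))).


T_total = 1.3 + 1.2 + 1.8 = 4.3 hr
(1.3/4.3) * 10^(82.2/10) = 5.01736e+07
(1.2/4.3) * 10^(76.2/10) = 1.16336e+07
(1.8/4.3) * 10^(62.3/10) = 710893
Sum = 5.01736e+07 + 1.16336e+07 + 710893 = 6.25181e+07
Leq = 10*log10(6.25181e+07) = 77.96 dB


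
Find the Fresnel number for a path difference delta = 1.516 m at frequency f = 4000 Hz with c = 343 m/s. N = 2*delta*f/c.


N = 2*delta*f/c = 2*delta/lambda, where lambda = c/f
lambda = 343 / 4000 = 0.08575 m
N = 2 * 1.516 / 0.08575 = 35.359


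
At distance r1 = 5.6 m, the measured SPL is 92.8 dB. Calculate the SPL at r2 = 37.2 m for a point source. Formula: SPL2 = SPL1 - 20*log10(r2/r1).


r2/r1 = 37.2/5.6 = 6.64286
Correction = 20*log10(6.64286) = 16.4471 dB
SPL2 = 92.8 - 16.4471 = 76.353 dB


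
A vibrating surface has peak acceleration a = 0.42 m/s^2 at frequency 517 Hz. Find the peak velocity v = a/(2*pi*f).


omega = 2*pi*f = 2*pi*517 = 3248.41 rad/s
v = a / omega = 0.42 / 3248.41 = 0.00012929 m/s


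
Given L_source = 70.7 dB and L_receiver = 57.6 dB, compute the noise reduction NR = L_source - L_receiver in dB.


NR = L_source - L_receiver (difference between source and receiving room levels)
NR = 70.7 - 57.6 = 13.1 dB


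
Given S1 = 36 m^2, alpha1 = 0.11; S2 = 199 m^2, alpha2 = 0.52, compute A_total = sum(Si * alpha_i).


36 * 0.11 = 3.96
199 * 0.52 = 103.48
A_total = 3.96 + 103.48 = 107.44 m^2


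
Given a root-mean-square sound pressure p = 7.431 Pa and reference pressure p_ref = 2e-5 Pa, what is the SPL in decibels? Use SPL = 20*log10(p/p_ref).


p / p_ref = 7.431 / 2e-5 = 371550
SPL = 20 * log10(371550) = 111.4 dB


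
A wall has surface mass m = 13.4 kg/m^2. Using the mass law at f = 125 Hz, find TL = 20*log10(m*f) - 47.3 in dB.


m * f = 13.4 * 125 = 1675
20*log10(1675) = 64.4803 dB
TL = 64.4803 - 47.3 = 17.18 dB


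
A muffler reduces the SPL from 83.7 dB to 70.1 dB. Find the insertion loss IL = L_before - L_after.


Insertion loss = SPL without muffler - SPL with muffler
IL = 83.7 - 70.1 = 13.6 dB


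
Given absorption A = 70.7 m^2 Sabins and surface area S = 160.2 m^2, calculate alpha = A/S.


Absorption coefficient = absorbed power / incident power
alpha = A / S = 70.7 / 160.2 = 0.44132


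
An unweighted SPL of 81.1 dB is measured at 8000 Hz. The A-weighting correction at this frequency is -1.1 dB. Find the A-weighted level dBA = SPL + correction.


A-weighting table: 8000 Hz -> -1.1 dB correction
SPL_A = SPL + correction = 81.1 + (-1.1) = 80 dBA


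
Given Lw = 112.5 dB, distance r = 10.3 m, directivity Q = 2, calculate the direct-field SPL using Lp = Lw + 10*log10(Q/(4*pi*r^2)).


4*pi*r^2 = 4*pi*10.3^2 = 1333.17 m^2
Q / (4*pi*r^2) = 2 / 1333.17 = 0.00150018
Lp = 112.5 + 10*log10(0.00150018) = 84.261 dB


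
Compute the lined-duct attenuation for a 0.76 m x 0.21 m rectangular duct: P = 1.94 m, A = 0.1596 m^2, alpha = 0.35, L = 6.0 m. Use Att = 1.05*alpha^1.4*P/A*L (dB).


alpha^1.4 = 0.35^1.4 = 0.229983
Attenuation rate = 1.05 * alpha^1.4 * P / A
= 1.05 * 0.229983 * 1.94 / 0.1596 = 2.93531 dB/m
Total Att = 2.93531 * 6.0 = 17.612 dB


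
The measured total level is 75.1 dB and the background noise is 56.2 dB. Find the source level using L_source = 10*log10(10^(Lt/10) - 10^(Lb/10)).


10^(75.1/10) = 3.23594e+07
10^(56.2/10) = 416869
Difference = 3.23594e+07 - 416869 = 3.19425e+07
L_source = 10*log10(3.19425e+07) = 75.044 dB


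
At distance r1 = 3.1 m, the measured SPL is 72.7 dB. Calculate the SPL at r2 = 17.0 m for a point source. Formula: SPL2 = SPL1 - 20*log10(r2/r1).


r2/r1 = 17.0/3.1 = 5.48387
Correction = 20*log10(5.48387) = 14.7817 dB
SPL2 = 72.7 - 14.7817 = 57.918 dB


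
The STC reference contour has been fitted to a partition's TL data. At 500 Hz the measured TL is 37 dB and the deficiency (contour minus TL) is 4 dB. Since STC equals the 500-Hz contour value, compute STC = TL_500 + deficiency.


By ASTM E413, STC = value of the fitted reference contour at 500 Hz.
Contour value at 500 Hz = TL_500 + deficiency = 37 + 4 = 41
STC = 41


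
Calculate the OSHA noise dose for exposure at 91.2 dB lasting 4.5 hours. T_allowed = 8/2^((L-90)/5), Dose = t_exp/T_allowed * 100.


T_allowed = 8 / 2^((91.2 - 90)/5) = 6.77396 hr
Dose = 4.5 / 6.77396 * 100 = 66.431 %


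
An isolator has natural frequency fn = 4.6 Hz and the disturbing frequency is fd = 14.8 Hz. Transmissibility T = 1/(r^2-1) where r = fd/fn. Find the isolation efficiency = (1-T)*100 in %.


r = 14.8 / 4.6 = 3.21739
r^2 - 1 = 3.21739^2 - 1 = 9.3516
T = 1/9.3516 = 0.106934
Efficiency = (1 - 0.106934)*100 = 89.307 %


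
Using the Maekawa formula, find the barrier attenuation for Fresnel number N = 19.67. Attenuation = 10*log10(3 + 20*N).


3 + 20*N = 3 + 20*19.67 = 396.4
Att = 10*log10(396.4) = 25.981 dB


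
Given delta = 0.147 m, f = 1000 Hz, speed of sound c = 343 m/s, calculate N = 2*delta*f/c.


N = 2*delta*f/c = 2*delta/lambda, where lambda = c/f
lambda = 343 / 1000 = 0.343 m
N = 2 * 0.147 / 0.343 = 0.85714


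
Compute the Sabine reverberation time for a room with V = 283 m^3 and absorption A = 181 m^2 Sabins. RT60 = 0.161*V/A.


RT60 = 0.161 * 283 / 181 = 0.25173 s


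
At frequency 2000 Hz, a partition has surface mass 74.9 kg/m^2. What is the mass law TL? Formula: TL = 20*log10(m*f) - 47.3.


m * f = 74.9 * 2000 = 149800
20*log10(149800) = 103.51 dB
TL = 103.51 - 47.3 = 56.21 dB


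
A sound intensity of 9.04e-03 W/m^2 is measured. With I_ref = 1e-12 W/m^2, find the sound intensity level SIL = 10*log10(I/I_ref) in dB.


I / I_ref = 9.04e-03 / 1e-12 = 9.04e+09
SIL = 10 * log10(9.04e+09) = 99.562 dB


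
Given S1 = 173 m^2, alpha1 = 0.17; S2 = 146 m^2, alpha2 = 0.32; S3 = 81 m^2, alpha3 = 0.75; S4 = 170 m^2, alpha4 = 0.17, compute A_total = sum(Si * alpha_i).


173 * 0.17 = 29.41
146 * 0.32 = 46.72
81 * 0.75 = 60.75
170 * 0.17 = 28.9
A_total = 29.41 + 46.72 + 60.75 + 28.9 = 165.78 m^2


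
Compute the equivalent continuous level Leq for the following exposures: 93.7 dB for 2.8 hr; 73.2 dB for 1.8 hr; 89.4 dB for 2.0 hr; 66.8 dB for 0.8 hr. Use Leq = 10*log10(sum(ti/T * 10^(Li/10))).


T_total = 2.8 + 1.8 + 2.0 + 0.8 = 7.4 hr
(2.8/7.4) * 10^(93.7/10) = 8.87005e+08
(1.8/7.4) * 10^(73.2/10) = 5.08207e+06
(2.0/7.4) * 10^(89.4/10) = 2.35396e+08
(0.8/7.4) * 10^(66.8/10) = 517438
Sum = 8.87005e+08 + 5.08207e+06 + 2.35396e+08 + 517438 = 1.128e+09
Leq = 10*log10(1.128e+09) = 90.523 dB


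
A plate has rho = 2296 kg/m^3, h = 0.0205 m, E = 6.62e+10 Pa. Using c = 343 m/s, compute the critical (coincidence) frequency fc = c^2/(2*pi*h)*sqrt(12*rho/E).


12*rho/E = 12*2296/6.62e+10 = 4.16193e-07
sqrt(12*rho/E) = sqrt(4.16193e-07) = 0.00064513
c^2/(2*pi*h) = 343^2/(2*pi*0.0205) = 913386
fc = 913386 * 0.00064513 = 589.25 Hz


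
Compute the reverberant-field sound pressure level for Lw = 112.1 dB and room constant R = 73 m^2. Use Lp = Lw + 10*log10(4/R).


4/R = 4/73 = 0.0547945
Lp = 112.1 + 10*log10(0.0547945) = 99.487 dB


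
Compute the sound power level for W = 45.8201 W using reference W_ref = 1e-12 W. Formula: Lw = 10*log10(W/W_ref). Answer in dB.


W / W_ref = 45.8201 / 1e-12 = 4.58201e+13
Lw = 10 * log10(4.58201e+13) = 136.61 dB


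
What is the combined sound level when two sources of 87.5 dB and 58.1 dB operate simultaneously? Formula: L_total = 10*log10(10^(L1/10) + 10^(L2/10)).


10^(87.5/10) = 5.62341e+08
10^(58.1/10) = 645654
Sum = 5.62341e+08 + 645654 = 5.62987e+08
L_total = 10*log10(5.62987e+08) = 87.505 dB


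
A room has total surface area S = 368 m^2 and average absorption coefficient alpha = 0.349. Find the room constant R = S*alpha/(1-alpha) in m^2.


R = 368 * 0.349 / (1 - 0.349) = 197.28 m^2


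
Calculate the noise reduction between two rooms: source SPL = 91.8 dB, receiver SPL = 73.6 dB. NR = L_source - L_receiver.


NR = L_source - L_receiver (difference between source and receiving room levels)
NR = 91.8 - 73.6 = 18.2 dB


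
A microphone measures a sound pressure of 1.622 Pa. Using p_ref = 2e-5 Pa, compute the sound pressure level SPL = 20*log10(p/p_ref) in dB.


p / p_ref = 1.622 / 2e-5 = 81100
SPL = 20 * log10(81100) = 98.18 dB


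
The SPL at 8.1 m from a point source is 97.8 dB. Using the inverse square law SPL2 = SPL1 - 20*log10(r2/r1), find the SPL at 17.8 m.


r2/r1 = 17.8/8.1 = 2.19753
Correction = 20*log10(2.19753) = 6.8387 dB
SPL2 = 97.8 - 6.8387 = 90.961 dB


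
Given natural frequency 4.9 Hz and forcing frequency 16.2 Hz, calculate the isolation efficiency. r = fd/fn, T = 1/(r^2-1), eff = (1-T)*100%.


r = 16.2 / 4.9 = 3.30612
r^2 - 1 = 3.30612^2 - 1 = 9.93043
T = 1/9.93043 = 0.100701
Efficiency = (1 - 0.100701)*100 = 89.93 %


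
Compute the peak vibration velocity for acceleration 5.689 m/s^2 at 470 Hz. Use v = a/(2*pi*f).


omega = 2*pi*f = 2*pi*470 = 2953.1 rad/s
v = a / omega = 5.689 / 2953.1 = 0.0019265 m/s


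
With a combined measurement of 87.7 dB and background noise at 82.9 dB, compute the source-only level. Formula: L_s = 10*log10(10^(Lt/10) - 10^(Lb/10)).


10^(87.7/10) = 5.88844e+08
10^(82.9/10) = 1.94984e+08
Difference = 5.88844e+08 - 1.94984e+08 = 3.9386e+08
L_source = 10*log10(3.9386e+08) = 85.953 dB


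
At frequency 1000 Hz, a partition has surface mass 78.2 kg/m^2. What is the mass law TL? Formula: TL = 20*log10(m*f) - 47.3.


m * f = 78.2 * 1000 = 78200
20*log10(78200) = 97.8641 dB
TL = 97.8641 - 47.3 = 50.564 dB


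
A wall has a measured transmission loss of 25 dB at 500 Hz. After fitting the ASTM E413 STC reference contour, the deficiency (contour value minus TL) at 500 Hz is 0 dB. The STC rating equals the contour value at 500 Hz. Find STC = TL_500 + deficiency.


By ASTM E413, STC = value of the fitted reference contour at 500 Hz.
Contour value at 500 Hz = TL_500 + deficiency = 25 + 0 = 25
STC = 25


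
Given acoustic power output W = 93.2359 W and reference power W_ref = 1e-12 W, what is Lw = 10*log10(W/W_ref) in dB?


W / W_ref = 93.2359 / 1e-12 = 9.32359e+13
Lw = 10 * log10(9.32359e+13) = 139.7 dB


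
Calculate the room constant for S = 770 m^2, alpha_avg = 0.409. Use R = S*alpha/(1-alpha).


R = 770 * 0.409 / (1 - 0.409) = 532.88 m^2


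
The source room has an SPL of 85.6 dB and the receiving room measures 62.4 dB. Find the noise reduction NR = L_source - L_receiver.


NR = L_source - L_receiver (difference between source and receiving room levels)
NR = 85.6 - 62.4 = 23.2 dB


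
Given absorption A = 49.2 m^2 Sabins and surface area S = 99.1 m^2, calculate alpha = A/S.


Absorption coefficient = absorbed power / incident power
alpha = A / S = 49.2 / 99.1 = 0.49647


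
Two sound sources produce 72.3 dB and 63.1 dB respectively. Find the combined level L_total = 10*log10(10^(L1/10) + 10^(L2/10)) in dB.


10^(72.3/10) = 1.69824e+07
10^(63.1/10) = 2.04174e+06
Sum = 1.69824e+07 + 2.04174e+06 = 1.90241e+07
L_total = 10*log10(1.90241e+07) = 72.793 dB


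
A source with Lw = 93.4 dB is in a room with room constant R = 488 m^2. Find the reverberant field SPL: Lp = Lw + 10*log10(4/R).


4/R = 4/488 = 0.00819672
Lp = 93.4 + 10*log10(0.00819672) = 72.536 dB


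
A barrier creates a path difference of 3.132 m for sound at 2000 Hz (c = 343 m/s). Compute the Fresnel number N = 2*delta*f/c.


N = 2*delta*f/c = 2*delta/lambda, where lambda = c/f
lambda = 343 / 2000 = 0.1715 m
N = 2 * 3.132 / 0.1715 = 36.525


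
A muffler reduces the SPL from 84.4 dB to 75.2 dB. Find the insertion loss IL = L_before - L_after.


Insertion loss = SPL without muffler - SPL with muffler
IL = 84.4 - 75.2 = 9.2 dB


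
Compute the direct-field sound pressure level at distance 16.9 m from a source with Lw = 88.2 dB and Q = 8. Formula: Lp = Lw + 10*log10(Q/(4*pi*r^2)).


4*pi*r^2 = 4*pi*16.9^2 = 3589.08 m^2
Q / (4*pi*r^2) = 8 / 3589.08 = 0.00222898
Lp = 88.2 + 10*log10(0.00222898) = 61.681 dB


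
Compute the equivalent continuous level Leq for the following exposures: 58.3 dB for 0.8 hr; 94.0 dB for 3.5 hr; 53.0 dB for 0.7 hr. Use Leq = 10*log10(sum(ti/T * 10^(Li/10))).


T_total = 0.8 + 3.5 + 0.7 = 5.0 hr
(0.8/5.0) * 10^(58.3/10) = 108173
(3.5/5.0) * 10^(94.0/10) = 1.75832e+09
(0.7/5.0) * 10^(53.0/10) = 27933.7
Sum = 108173 + 1.75832e+09 + 27933.7 = 1.75846e+09
Leq = 10*log10(1.75846e+09) = 92.451 dB


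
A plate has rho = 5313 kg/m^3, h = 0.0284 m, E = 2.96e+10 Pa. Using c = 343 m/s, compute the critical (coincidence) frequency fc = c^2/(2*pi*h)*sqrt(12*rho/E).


12*rho/E = 12*5313/2.96e+10 = 2.15392e-06
sqrt(12*rho/E) = sqrt(2.15392e-06) = 0.00146762
c^2/(2*pi*h) = 343^2/(2*pi*0.0284) = 659311
fc = 659311 * 0.00146762 = 967.62 Hz


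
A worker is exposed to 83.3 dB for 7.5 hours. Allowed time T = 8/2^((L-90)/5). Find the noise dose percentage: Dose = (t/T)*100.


T_allowed = 8 / 2^((83.3 - 90)/5) = 20.2521 hr
Dose = 7.5 / 20.2521 * 100 = 37.033 %


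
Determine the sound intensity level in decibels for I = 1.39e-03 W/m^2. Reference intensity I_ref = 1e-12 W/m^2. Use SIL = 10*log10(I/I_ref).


I / I_ref = 1.39e-03 / 1e-12 = 1.39e+09
SIL = 10 * log10(1.39e+09) = 91.43 dB


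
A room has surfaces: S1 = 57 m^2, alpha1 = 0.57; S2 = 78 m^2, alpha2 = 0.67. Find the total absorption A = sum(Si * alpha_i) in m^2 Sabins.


57 * 0.57 = 32.49
78 * 0.67 = 52.26
A_total = 32.49 + 52.26 = 84.75 m^2


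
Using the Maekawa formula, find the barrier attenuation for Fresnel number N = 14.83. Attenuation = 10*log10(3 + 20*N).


3 + 20*N = 3 + 20*14.83 = 299.6
Att = 10*log10(299.6) = 24.765 dB


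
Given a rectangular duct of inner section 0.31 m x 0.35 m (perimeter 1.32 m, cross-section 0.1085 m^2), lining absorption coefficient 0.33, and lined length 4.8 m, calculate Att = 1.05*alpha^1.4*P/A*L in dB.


alpha^1.4 = 0.33^1.4 = 0.211797
Attenuation rate = 1.05 * alpha^1.4 * P / A
= 1.05 * 0.211797 * 1.32 / 0.1085 = 2.70554 dB/m
Total Att = 2.70554 * 4.8 = 12.987 dB


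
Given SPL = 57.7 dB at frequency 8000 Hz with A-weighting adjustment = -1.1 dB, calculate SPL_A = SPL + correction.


A-weighting table: 8000 Hz -> -1.1 dB correction
SPL_A = SPL + correction = 57.7 + (-1.1) = 56.6 dBA


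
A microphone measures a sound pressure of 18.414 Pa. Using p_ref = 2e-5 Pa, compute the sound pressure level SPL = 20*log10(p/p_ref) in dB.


p / p_ref = 18.414 / 2e-5 = 920700
SPL = 20 * log10(920700) = 119.28 dB


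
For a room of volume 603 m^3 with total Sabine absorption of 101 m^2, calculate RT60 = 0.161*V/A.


RT60 = 0.161 * 603 / 101 = 0.96122 s


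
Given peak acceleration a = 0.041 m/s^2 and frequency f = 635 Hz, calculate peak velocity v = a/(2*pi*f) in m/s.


omega = 2*pi*f = 2*pi*635 = 3989.82 rad/s
v = a / omega = 0.041 / 3989.82 = 1.0276e-05 m/s


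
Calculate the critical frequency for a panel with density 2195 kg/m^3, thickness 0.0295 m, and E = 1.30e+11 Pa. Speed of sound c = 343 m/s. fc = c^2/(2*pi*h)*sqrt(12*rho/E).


12*rho/E = 12*2195/1.30e+11 = 2.02615e-07
sqrt(12*rho/E) = sqrt(2.02615e-07) = 0.000450128
c^2/(2*pi*h) = 343^2/(2*pi*0.0295) = 634726
fc = 634726 * 0.000450128 = 285.71 Hz


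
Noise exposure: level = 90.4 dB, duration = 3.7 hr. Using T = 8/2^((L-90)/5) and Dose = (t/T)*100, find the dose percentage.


T_allowed = 8 / 2^((90.4 - 90)/5) = 7.56846 hr
Dose = 3.7 / 7.56846 * 100 = 48.887 %


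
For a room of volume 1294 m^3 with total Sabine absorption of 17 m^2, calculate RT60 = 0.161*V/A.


RT60 = 0.161 * 1294 / 17 = 12.255 s


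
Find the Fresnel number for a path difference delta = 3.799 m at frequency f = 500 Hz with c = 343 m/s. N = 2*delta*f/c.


N = 2*delta*f/c = 2*delta/lambda, where lambda = c/f
lambda = 343 / 500 = 0.686 m
N = 2 * 3.799 / 0.686 = 11.076


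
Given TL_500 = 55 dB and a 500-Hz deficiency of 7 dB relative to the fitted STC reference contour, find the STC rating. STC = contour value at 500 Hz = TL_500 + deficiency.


By ASTM E413, STC = value of the fitted reference contour at 500 Hz.
Contour value at 500 Hz = TL_500 + deficiency = 55 + 7 = 62
STC = 62


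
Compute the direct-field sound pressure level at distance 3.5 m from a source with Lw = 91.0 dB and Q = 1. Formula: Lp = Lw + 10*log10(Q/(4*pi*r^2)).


4*pi*r^2 = 4*pi*3.5^2 = 153.938 m^2
Q / (4*pi*r^2) = 1 / 153.938 = 0.00649612
Lp = 91.0 + 10*log10(0.00649612) = 69.127 dB


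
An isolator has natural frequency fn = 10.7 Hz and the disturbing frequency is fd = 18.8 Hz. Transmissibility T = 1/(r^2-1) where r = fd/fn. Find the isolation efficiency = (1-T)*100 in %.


r = 18.8 / 10.7 = 1.75701
r^2 - 1 = 1.75701^2 - 1 = 2.08708
T = 1/2.08708 = 0.479138
Efficiency = (1 - 0.479138)*100 = 52.086 %


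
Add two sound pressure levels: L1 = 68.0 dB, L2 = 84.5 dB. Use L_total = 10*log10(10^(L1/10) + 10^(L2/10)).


10^(68.0/10) = 6.30957e+06
10^(84.5/10) = 2.81838e+08
Sum = 6.30957e+06 + 2.81838e+08 = 2.88148e+08
L_total = 10*log10(2.88148e+08) = 84.596 dB


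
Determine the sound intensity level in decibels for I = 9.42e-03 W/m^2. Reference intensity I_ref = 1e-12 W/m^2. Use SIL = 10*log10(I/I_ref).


I / I_ref = 9.42e-03 / 1e-12 = 9.42e+09
SIL = 10 * log10(9.42e+09) = 99.741 dB


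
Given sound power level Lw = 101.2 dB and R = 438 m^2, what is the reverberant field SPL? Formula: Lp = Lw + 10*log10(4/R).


4/R = 4/438 = 0.00913242
Lp = 101.2 + 10*log10(0.00913242) = 80.806 dB


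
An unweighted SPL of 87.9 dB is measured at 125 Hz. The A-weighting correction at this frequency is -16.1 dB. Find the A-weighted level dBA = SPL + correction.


A-weighting table: 125 Hz -> -16.1 dB correction
SPL_A = SPL + correction = 87.9 + (-16.1) = 71.8 dBA


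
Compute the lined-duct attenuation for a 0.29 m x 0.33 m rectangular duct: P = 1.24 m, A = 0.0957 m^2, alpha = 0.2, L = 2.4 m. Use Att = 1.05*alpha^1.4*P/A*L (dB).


alpha^1.4 = 0.2^1.4 = 0.105061
Attenuation rate = 1.05 * alpha^1.4 * P / A
= 1.05 * 0.105061 * 1.24 / 0.0957 = 1.42936 dB/m
Total Att = 1.42936 * 2.4 = 3.4305 dB


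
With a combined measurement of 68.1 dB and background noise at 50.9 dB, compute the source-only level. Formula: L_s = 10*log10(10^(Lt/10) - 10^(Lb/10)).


10^(68.1/10) = 6.45654e+06
10^(50.9/10) = 123027
Difference = 6.45654e+06 - 123027 = 6.33351e+06
L_source = 10*log10(6.33351e+06) = 68.016 dB


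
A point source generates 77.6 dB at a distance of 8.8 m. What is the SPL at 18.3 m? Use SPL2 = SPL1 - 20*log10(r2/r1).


r2/r1 = 18.3/8.8 = 2.07955
Correction = 20*log10(2.07955) = 6.35939 dB
SPL2 = 77.6 - 6.35939 = 71.241 dB


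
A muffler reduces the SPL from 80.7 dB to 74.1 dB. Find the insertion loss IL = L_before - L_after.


Insertion loss = SPL without muffler - SPL with muffler
IL = 80.7 - 74.1 = 6.6 dB


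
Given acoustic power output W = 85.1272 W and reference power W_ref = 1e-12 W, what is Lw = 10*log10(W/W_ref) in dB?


W / W_ref = 85.1272 / 1e-12 = 8.51272e+13
Lw = 10 * log10(8.51272e+13) = 139.3 dB


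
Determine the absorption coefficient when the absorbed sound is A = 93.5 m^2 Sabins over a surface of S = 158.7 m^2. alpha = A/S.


Absorption coefficient = absorbed power / incident power
alpha = A / S = 93.5 / 158.7 = 0.58916


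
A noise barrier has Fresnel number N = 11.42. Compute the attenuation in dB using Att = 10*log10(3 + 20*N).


3 + 20*N = 3 + 20*11.42 = 231.4
Att = 10*log10(231.4) = 23.644 dB


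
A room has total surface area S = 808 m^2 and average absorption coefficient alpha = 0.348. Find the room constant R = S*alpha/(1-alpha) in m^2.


R = 808 * 0.348 / (1 - 0.348) = 431.26 m^2


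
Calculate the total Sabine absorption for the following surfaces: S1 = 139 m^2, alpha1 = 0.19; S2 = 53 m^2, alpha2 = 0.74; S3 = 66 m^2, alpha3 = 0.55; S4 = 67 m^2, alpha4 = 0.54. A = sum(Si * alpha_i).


139 * 0.19 = 26.41
53 * 0.74 = 39.22
66 * 0.55 = 36.3
67 * 0.54 = 36.18
A_total = 26.41 + 39.22 + 36.3 + 36.18 = 138.11 m^2


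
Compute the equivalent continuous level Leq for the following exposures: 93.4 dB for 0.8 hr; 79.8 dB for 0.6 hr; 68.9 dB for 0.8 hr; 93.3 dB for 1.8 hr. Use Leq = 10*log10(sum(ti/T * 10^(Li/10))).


T_total = 0.8 + 0.6 + 0.8 + 1.8 = 4.0 hr
(0.8/4.0) * 10^(93.4/10) = 4.37552e+08
(0.6/4.0) * 10^(79.8/10) = 1.43249e+07
(0.8/4.0) * 10^(68.9/10) = 1.55249e+06
(1.8/4.0) * 10^(93.3/10) = 9.62083e+08
Sum = 4.37552e+08 + 1.43249e+07 + 1.55249e+06 + 9.62083e+08 = 1.41551e+09
Leq = 10*log10(1.41551e+09) = 91.509 dB


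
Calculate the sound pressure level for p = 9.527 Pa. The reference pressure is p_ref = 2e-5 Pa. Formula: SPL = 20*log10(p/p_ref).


p / p_ref = 9.527 / 2e-5 = 476350
SPL = 20 * log10(476350) = 113.56 dB


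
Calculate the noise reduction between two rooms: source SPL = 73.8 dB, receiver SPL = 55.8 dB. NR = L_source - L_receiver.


NR = L_source - L_receiver (difference between source and receiving room levels)
NR = 73.8 - 55.8 = 18 dB


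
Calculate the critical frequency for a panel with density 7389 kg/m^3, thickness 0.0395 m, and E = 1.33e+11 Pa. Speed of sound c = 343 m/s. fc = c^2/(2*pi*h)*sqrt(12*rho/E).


12*rho/E = 12*7389/1.33e+11 = 6.66677e-07
sqrt(12*rho/E) = sqrt(6.66677e-07) = 0.000816503
c^2/(2*pi*h) = 343^2/(2*pi*0.0395) = 474036
fc = 474036 * 0.000816503 = 387.05 Hz


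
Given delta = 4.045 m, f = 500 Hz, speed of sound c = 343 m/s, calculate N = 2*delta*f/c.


N = 2*delta*f/c = 2*delta/lambda, where lambda = c/f
lambda = 343 / 500 = 0.686 m
N = 2 * 4.045 / 0.686 = 11.793


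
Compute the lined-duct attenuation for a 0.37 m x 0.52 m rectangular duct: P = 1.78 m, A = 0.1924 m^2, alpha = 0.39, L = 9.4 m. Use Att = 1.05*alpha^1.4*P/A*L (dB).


alpha^1.4 = 0.39^1.4 = 0.267603
Attenuation rate = 1.05 * alpha^1.4 * P / A
= 1.05 * 0.267603 * 1.78 / 0.1924 = 2.59953 dB/m
Total Att = 2.59953 * 9.4 = 24.436 dB


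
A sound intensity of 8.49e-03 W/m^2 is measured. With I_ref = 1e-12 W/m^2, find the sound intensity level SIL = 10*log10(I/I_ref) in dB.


I / I_ref = 8.49e-03 / 1e-12 = 8.49e+09
SIL = 10 * log10(8.49e+09) = 99.289 dB


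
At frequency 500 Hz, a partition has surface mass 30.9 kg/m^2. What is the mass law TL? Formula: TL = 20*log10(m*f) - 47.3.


m * f = 30.9 * 500 = 15450
20*log10(15450) = 83.7786 dB
TL = 83.7786 - 47.3 = 36.479 dB


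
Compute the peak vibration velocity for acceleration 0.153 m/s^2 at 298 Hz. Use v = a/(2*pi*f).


omega = 2*pi*f = 2*pi*298 = 1872.39 rad/s
v = a / omega = 0.153 / 1872.39 = 8.1714e-05 m/s


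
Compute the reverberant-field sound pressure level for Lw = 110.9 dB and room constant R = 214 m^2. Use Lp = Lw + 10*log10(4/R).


4/R = 4/214 = 0.0186916
Lp = 110.9 + 10*log10(0.0186916) = 93.616 dB


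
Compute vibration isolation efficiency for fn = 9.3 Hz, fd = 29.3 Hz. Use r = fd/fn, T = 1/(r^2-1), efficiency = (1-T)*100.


r = 29.3 / 9.3 = 3.15054
r^2 - 1 = 3.15054^2 - 1 = 8.9259
T = 1/8.9259 = 0.112034
Efficiency = (1 - 0.112034)*100 = 88.797 %


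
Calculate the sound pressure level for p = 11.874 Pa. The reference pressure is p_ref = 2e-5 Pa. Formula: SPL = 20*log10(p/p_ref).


p / p_ref = 11.874 / 2e-5 = 593700
SPL = 20 * log10(593700) = 115.47 dB


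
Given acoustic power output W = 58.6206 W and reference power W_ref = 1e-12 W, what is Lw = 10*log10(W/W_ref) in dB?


W / W_ref = 58.6206 / 1e-12 = 5.86206e+13
Lw = 10 * log10(5.86206e+13) = 137.68 dB


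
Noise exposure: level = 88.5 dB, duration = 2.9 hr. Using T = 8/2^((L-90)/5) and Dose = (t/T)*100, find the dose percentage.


T_allowed = 8 / 2^((88.5 - 90)/5) = 9.84916 hr
Dose = 2.9 / 9.84916 * 100 = 29.444 %


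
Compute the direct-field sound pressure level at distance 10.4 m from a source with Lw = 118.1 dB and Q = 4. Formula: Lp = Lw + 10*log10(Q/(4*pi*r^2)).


4*pi*r^2 = 4*pi*10.4^2 = 1359.18 m^2
Q / (4*pi*r^2) = 4 / 1359.18 = 0.00294295
Lp = 118.1 + 10*log10(0.00294295) = 92.788 dB


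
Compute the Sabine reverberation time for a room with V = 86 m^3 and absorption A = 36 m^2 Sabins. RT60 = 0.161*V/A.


RT60 = 0.161 * 86 / 36 = 0.38461 s


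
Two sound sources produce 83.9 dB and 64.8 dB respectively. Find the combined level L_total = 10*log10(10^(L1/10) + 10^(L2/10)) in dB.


10^(83.9/10) = 2.45471e+08
10^(64.8/10) = 3.01995e+06
Sum = 2.45471e+08 + 3.01995e+06 = 2.48491e+08
L_total = 10*log10(2.48491e+08) = 83.953 dB


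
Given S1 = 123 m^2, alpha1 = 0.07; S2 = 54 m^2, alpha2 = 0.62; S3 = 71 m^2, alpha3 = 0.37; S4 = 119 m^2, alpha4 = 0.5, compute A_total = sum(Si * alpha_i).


123 * 0.07 = 8.61
54 * 0.62 = 33.48
71 * 0.37 = 26.27
119 * 0.5 = 59.5
A_total = 8.61 + 33.48 + 26.27 + 59.5 = 127.86 m^2


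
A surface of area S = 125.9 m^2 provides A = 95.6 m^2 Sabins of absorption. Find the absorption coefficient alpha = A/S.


Absorption coefficient = absorbed power / incident power
alpha = A / S = 95.6 / 125.9 = 0.75933
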